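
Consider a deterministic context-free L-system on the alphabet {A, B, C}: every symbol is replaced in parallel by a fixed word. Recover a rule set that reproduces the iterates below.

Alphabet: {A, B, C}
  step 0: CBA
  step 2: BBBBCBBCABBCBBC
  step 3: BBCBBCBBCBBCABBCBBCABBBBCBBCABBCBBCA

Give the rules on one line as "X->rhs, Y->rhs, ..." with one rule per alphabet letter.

A->BB, B->BBC, C->A

  step 2 ⇒ step 3: BBBBCBBCABBCBBC ⇒ BBC·BBC·BBC·BBC·A·BBC·BBC·A·BB·BBC·BBC·A·BBC·BBC·A
    A ↦ BB
    B ↦ BBC
    C ↦ A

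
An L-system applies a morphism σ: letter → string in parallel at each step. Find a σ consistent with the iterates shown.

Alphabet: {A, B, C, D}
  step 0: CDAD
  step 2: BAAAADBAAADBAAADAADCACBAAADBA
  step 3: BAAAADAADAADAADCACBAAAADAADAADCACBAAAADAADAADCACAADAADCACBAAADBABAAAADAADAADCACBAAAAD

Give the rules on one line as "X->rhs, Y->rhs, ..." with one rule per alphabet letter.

  step 2 ⇒ step 3: BAAAADBAAADBAAADAADCACBAAADBA ⇒ BAA·AAD·AAD·AAD·AAD·CAC·BAA·AAD·AAD·AAD·CAC·BAA·AAD·AAD·AAD·CAC·AAD·AAD·CAC·BA·AAD·BA·BAA·AAD·AAD·AAD·CAC·BAA·AAD
    A ↦ AAD
    B ↦ BAA
    C ↦ BA
    D ↦ CAC

A->AAD, B->BAA, C->BA, D->CAC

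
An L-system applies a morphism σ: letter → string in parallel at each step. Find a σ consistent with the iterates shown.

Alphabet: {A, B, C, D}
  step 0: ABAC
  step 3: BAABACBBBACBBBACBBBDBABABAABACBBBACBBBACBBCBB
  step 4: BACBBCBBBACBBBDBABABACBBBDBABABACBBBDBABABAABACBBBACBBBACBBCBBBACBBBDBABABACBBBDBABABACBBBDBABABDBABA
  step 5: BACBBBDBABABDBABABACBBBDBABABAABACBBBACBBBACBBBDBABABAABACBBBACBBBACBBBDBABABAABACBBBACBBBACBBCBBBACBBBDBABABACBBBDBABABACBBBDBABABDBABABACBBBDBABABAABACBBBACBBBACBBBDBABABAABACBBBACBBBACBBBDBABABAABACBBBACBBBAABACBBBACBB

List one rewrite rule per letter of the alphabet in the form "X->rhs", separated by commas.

  step 4 ⇒ step 5: BACBBCBBBACBBBDBABABACBBBDBABABACBBBDBABABAABACBBBACBBBACBBCBBBACBBBDBABABACBBBDBABABACBBBDBABABDBABA ⇒ BA·CBB·BD·BA·BA·BD·BA·BA·BA·CBB·BD·BA·BA·BA·A·BA·CBB·BA·CBB·BA·CBB·BD·BA·BA·BA·A·BA·CBB·BA·CBB·BA·CBB·BD·BA·BA·BA·A·BA·CBB·BA·CBB·BA·CBB·CBB·BA·CBB·BD·BA·BA·BA·CBB·BD·BA·BA·BA·CBB·BD·BA·BA·BD·BA·BA·BA·CBB·BD·BA·BA·BA·A·BA·CBB·BA·CBB·BA·CBB·BD·BA·BA·BA·A·BA·CBB·BA·CBB·BA·CBB·BD·BA·BA·BA·A·BA·CBB·BA·CBB·BA·A·BA·CBB·BA·CBB
    A ↦ CBB
    B ↦ BA
    C ↦ BD
    D ↦ A

A->CBB, B->BA, C->BD, D->A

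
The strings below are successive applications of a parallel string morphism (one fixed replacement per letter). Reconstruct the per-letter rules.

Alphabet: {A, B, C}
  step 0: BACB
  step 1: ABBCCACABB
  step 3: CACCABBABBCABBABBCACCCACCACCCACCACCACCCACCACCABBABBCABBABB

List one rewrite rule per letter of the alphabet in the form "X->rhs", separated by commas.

  step 0 ⇒ step 1: BACB ⇒ ABB·C·CAC·ABB
    A ↦ C
    B ↦ ABB
    C ↦ CAC

A->C, B->ABB, C->CAC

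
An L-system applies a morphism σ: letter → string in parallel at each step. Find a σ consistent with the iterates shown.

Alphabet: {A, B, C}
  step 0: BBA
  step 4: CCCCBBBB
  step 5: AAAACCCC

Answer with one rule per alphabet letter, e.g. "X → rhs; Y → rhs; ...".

  step 4 ⇒ step 5: CCCCBBBB ⇒ A·A·A·A·C·C·C·C
    B ↦ C
    C ↦ A
    A ↦ BB  (constrained at step 0)

A->BB, B->C, C->A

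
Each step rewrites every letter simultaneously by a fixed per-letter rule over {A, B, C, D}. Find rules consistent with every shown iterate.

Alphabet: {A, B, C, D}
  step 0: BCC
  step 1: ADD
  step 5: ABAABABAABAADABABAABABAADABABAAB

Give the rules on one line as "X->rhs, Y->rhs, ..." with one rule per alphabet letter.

A->AB, B->A, C->D, D->BCA

  step 0 ⇒ step 1: BCC ⇒ A·D·D
    B ↦ A
    C ↦ D
    A ↦ AB  (constrained at step 1)
    D ↦ BCA  (constrained at step 1)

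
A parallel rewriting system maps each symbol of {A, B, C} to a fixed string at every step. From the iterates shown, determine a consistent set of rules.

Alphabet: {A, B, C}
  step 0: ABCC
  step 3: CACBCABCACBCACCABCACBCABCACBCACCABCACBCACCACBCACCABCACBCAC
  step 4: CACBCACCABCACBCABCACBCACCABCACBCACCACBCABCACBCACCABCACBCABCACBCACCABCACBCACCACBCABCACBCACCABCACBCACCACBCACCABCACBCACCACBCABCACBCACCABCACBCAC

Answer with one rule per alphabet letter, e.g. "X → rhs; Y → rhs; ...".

A->B, B->CAB, C->CAC

  step 3 ⇒ step 4: CACBCABCACBCACCABCACBCABCACBCACCABCACBCACCACBCACCABCACBCAC ⇒ CAC·B·CAC·CAB·CAC·B·CAB·CAC·B·CAC·CAB·CAC·B·CAC·CAC·B·CAB·CAC·B·CAC·CAB·CAC·B·CAB·CAC·B·CAC·CAB·CAC·B·CAC·CAC·B·CAB·CAC·B·CAC·CAB·CAC·B·CAC·CAC·B·CAC·CAB·CAC·B·CAC·CAC·B·CAB·CAC·B·CAC·CAB·CAC·B·CAC
    A ↦ B
    B ↦ CAB
    C ↦ CAC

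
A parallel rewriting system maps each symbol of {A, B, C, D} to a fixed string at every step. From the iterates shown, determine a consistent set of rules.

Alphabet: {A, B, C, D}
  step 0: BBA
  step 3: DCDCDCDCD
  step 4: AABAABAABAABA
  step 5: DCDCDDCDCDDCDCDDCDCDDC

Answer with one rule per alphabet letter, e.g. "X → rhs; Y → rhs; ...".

A->DC, B->D, C->AB, D->A

  step 4 ⇒ step 5: AABAABAABAABA ⇒ DC·DC·D·DC·DC·D·DC·DC·D·DC·DC·D·DC
    A ↦ DC
    B ↦ D
  step 3 ⇒ step 4: DCDCDCDCD ⇒ A·AB·A·AB·A·AB·A·AB·A
    C ↦ AB
  step 3 ⇒ step 4: DCDCDCDCD ⇒ A·AB·A·AB·A·AB·A·AB·A
    D ↦ A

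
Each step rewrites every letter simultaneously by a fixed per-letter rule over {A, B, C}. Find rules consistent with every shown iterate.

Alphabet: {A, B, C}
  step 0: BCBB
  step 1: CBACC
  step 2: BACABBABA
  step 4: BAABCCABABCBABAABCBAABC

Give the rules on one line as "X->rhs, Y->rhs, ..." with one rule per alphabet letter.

A->AB, B->C, C->BA

  step 1 ⇒ step 2: CBACC ⇒ BA·C·AB·BA·BA
    A ↦ AB
    B ↦ C
    C ↦ BA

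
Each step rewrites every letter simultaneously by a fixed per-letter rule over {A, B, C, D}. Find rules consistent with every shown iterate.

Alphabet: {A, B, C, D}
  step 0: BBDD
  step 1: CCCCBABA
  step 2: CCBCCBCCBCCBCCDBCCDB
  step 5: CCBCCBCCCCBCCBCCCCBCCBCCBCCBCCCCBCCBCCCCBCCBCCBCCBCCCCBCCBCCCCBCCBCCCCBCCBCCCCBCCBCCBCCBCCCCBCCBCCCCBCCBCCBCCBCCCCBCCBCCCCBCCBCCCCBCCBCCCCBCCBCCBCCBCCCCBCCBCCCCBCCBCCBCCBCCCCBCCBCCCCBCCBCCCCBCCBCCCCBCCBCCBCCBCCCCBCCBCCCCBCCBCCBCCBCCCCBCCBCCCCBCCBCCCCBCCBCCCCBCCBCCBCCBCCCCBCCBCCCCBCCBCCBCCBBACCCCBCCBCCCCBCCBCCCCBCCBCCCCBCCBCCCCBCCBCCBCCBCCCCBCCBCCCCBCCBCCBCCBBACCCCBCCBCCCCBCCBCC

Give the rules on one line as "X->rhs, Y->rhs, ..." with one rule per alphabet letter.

  step 1 ⇒ step 2: CCCCBABA ⇒ CCB·CCB·CCB·CCB·CC·DB·CC·DB
    A ↦ DB
    B ↦ CC
    C ↦ CCB
  step 0 ⇒ step 1: BBDD ⇒ CC·CC·BA·BA
    D ↦ BA

A->DB, B->CC, C->CCB, D->BA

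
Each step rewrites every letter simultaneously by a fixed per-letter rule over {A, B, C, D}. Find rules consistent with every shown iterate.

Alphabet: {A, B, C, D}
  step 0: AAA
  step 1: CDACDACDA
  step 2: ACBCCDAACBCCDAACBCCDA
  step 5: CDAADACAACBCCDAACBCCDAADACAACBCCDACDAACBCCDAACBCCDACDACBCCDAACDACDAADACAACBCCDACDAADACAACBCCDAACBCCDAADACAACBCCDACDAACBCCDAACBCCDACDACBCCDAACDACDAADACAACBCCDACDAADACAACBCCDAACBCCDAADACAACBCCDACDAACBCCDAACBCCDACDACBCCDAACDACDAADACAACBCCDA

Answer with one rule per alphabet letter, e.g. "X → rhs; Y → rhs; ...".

  step 1 ⇒ step 2: CDACDACDA ⇒ A·CBC·CDA·A·CBC·CDA·A·CBC·CDA
    A ↦ CDA
    C ↦ A
    D ↦ CBC
    B ↦ DAC  (constrained at step 2)

A->CDA, B->DAC, C->A, D->CBC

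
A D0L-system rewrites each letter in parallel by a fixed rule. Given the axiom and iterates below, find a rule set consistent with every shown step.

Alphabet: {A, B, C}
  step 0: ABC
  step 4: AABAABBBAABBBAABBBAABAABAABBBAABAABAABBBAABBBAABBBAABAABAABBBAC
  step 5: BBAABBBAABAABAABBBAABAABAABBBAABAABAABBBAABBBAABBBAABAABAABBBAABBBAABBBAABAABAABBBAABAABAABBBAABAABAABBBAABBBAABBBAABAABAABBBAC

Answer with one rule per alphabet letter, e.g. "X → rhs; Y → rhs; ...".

A->B, B->AAB, C->BAC

  step 4 ⇒ step 5: AABAABBBAABBBAABBBAABAABAABBBAABAABAABBBAABBBAABBBAABAABAABBBAC ⇒ B·B·AAB·B·B·AAB·AAB·AAB·B·B·AAB·AAB·AAB·B·B·AAB·AAB·AAB·B·B·AAB·B·B·AAB·B·B·AAB·AAB·AAB·B·B·AAB·B·B·AAB·B·B·AAB·AAB·AAB·B·B·AAB·AAB·AAB·B·B·AAB·AAB·AAB·B·B·AAB·B·B·AAB·B·B·AAB·AAB·AAB·B·BAC
    A ↦ B
    B ↦ AAB
    C ↦ BAC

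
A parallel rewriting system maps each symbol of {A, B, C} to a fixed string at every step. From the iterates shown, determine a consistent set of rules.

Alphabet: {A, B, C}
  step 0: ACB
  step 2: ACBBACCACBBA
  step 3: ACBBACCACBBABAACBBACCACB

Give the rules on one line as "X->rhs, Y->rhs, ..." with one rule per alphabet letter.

  step 2 ⇒ step 3: ACBBACCACBBA ⇒ ACB·BA·C·C·ACB·BA·BA·ACB·BA·C·C·ACB
    A ↦ ACB
    B ↦ C
    C ↦ BA

A->ACB, B->C, C->BA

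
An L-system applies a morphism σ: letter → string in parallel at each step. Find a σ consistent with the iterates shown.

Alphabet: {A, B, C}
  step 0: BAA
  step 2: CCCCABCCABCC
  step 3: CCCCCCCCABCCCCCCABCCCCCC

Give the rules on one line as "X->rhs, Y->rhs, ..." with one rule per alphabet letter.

A->AB, B->CC, C->CC

  step 2 ⇒ step 3: CCCCABCCABCC ⇒ CC·CC·CC·CC·AB·CC·CC·CC·AB·CC·CC·CC
    A ↦ AB
    B ↦ CC
    C ↦ CC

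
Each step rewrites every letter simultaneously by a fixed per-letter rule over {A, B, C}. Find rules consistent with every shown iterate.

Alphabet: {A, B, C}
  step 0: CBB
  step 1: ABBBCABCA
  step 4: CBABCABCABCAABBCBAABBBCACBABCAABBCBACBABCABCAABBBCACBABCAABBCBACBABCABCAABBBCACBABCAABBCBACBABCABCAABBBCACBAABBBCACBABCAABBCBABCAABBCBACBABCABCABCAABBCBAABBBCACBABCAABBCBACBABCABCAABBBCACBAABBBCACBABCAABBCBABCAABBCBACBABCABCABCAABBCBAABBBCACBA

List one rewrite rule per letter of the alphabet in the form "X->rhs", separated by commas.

  step 0 ⇒ step 1: CBB ⇒ ABB·BCA·BCA
    B ↦ BCA
    C ↦ ABB
    A ↦ CBA  (constrained at step 1)

A->CBA, B->BCA, C->ABB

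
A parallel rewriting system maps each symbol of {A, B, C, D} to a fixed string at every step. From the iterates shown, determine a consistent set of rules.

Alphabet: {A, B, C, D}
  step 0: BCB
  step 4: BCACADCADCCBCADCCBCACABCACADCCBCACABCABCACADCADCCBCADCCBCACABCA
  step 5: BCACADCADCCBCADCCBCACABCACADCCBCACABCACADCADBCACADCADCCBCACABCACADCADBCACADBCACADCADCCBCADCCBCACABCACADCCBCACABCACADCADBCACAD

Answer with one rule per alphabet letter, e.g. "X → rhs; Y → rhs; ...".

  step 4 ⇒ step 5: BCACADCADCCBCADCCBCACABCACADCCBCACABCABCACADCADCCBCADCCBCACABCA ⇒ BCA·CA·D·CA·D·CCB·CA·D·CCB·CA·CA·BCA·CA·D·CCB·CA·CA·BCA·CA·D·CA·D·BCA·CA·D·CA·D·CCB·CA·CA·BCA·CA·D·CA·D·BCA·CA·D·BCA·CA·D·CA·D·CCB·CA·D·CCB·CA·CA·BCA·CA·D·CCB·CA·CA·BCA·CA·D·CA·D·BCA·CA·D
    A ↦ D
    B ↦ BCA
    C ↦ CA
    D ↦ CCB

A->D, B->BCA, C->CA, D->CCB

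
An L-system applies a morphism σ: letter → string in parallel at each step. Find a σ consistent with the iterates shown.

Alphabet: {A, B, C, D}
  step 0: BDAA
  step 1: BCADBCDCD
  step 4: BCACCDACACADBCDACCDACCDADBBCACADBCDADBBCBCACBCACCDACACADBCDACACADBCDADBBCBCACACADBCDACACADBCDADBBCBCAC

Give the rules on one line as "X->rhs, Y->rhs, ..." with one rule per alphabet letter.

  step 0 ⇒ step 1: BDAA ⇒ BC·ADB·CD·CD
    A ↦ CD
    B ↦ BC
    D ↦ ADB
    C ↦ AC  (constrained at step 1)

A->CD, B->BC, C->AC, D->ADB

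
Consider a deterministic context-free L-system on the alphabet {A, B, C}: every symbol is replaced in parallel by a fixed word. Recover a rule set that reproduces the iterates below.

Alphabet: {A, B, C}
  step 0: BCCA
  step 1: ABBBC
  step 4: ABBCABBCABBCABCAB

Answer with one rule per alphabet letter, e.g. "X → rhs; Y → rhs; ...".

  step 0 ⇒ step 1: BCCA ⇒ AB·B·B·C
    A ↦ C
    B ↦ AB
    C ↦ B

A->C, B->AB, C->B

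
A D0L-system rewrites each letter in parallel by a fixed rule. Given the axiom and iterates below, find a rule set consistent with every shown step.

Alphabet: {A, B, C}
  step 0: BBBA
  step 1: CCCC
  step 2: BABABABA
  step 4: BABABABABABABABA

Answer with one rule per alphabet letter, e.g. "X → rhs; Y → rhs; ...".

A->C, B->C, C->BA

  step 1 ⇒ step 2: CCCC ⇒ BA·BA·BA·BA
    C ↦ BA
  step 0 ⇒ step 1: BBBA ⇒ C·C·C·C
    A ↦ C
  step 0 ⇒ step 1: BBBA ⇒ C·C·C·C
    B ↦ C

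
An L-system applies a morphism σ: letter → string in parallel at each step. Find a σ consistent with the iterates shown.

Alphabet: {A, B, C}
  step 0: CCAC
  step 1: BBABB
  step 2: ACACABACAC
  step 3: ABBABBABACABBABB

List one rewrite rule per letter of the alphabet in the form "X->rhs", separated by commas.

A->AB, B->AC, C->B

  step 2 ⇒ step 3: ACACABACAC ⇒ AB·B·AB·B·AB·AC·AB·B·AB·B
    A ↦ AB
    B ↦ AC
    C ↦ B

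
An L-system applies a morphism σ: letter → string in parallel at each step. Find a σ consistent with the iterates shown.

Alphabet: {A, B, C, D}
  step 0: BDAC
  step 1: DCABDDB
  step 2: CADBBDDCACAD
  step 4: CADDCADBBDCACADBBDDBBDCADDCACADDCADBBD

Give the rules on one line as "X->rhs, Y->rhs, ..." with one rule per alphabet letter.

  step 1 ⇒ step 2: DCABDDB ⇒ CA·DB·BD·D·CA·CA·D
    A ↦ BD
    B ↦ D
    C ↦ DB
    D ↦ CA

A->BD, B->D, C->DB, D->CA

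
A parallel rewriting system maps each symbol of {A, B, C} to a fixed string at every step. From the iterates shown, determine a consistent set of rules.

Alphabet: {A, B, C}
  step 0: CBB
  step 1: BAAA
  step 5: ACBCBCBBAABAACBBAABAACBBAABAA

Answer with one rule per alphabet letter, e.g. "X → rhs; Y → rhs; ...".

A->CB, B->A, C->BA

  step 0 ⇒ step 1: CBB ⇒ BA·A·A
    B ↦ A
    C ↦ BA
    A ↦ CB  (constrained at step 1)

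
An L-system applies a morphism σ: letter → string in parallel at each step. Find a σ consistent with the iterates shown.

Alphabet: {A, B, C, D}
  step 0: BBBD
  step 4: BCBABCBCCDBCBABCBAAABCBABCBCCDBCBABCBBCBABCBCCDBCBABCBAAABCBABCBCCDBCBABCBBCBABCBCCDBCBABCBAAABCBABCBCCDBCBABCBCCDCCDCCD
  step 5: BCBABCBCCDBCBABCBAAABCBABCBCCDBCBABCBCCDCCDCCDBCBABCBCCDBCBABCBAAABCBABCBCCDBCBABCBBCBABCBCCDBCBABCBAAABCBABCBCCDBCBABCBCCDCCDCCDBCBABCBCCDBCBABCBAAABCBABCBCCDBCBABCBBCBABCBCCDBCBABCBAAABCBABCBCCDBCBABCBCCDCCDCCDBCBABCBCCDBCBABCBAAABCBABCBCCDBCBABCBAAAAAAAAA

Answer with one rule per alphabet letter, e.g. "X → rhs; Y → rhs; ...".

A->CCD, B->BCB, C->A, D->A

  step 4 ⇒ step 5: BCBABCBCCDBCBABCBAAABCBABCBCCDBCBABCBBCBABCBCCDBCBABCBAAABCBABCBCCDBCBABCBBCBABCBCCDBCBABCBAAABCBABCBCCDBCBABCBCCDCCDCCD ⇒ BCB·A·BCB·CCD·BCB·A·BCB·A·A·A·BCB·A·BCB·CCD·BCB·A·BCB·CCD·CCD·CCD·BCB·A·BCB·CCD·BCB·A·BCB·A·A·A·BCB·A·BCB·CCD·BCB·A·BCB·BCB·A·BCB·CCD·BCB·A·BCB·A·A·A·BCB·A·BCB·CCD·BCB·A·BCB·CCD·CCD·CCD·BCB·A·BCB·CCD·BCB·A·BCB·A·A·A·BCB·A·BCB·CCD·BCB·A·BCB·BCB·A·BCB·CCD·BCB·A·BCB·A·A·A·BCB·A·BCB·CCD·BCB·A·BCB·CCD·CCD·CCD·BCB·A·BCB·CCD·BCB·A·BCB·A·A·A·BCB·A·BCB·CCD·BCB·A·BCB·A·A·A·A·A·A·A·A·A
    A ↦ CCD
    B ↦ BCB
    C ↦ A
    D ↦ A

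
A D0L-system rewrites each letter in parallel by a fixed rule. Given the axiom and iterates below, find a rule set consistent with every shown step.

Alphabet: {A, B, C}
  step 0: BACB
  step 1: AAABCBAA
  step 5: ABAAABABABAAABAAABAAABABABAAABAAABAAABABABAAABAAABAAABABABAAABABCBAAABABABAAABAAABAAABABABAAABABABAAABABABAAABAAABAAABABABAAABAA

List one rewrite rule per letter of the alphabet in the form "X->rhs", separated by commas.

  step 0 ⇒ step 1: BACB ⇒ AA·AB·CB·AA
    A ↦ AB
    B ↦ AA
    C ↦ CB

A->AB, B->AA, C->CB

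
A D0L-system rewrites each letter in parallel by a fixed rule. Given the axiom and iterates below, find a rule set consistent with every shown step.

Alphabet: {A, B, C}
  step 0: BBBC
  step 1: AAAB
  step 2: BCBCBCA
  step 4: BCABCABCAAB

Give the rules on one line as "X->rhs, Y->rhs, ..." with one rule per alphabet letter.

  step 1 ⇒ step 2: AAAB ⇒ BC·BC·BC·A
    A ↦ BC
    B ↦ A
  step 0 ⇒ step 1: BBBC ⇒ A·A·A·B
    C ↦ B

A->BC, B->A, C->B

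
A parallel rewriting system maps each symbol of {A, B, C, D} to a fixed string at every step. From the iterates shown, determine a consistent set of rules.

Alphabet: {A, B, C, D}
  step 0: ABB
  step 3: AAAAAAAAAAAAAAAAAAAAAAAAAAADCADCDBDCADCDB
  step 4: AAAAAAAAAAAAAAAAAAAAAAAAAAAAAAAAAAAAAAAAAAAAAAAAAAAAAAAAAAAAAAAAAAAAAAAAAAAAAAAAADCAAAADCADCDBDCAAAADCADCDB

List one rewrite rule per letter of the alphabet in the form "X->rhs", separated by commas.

  step 3 ⇒ step 4: AAAAAAAAAAAAAAAAAAAAAAAAAAADCADCDBDCADCDB ⇒ AAA·AAA·AAA·AAA·AAA·AAA·AAA·AAA·AAA·AAA·AAA·AAA·AAA·AAA·AAA·AAA·AAA·AAA·AAA·AAA·AAA·AAA·AAA·AAA·AAA·AAA·AAA·DC·A·AAA·DC·A·DC·DB·DC·A·AAA·DC·A·DC·DB
    A ↦ AAA
    B ↦ DB
    C ↦ A
    D ↦ DC

A->AAA, B->DB, C->A, D->DC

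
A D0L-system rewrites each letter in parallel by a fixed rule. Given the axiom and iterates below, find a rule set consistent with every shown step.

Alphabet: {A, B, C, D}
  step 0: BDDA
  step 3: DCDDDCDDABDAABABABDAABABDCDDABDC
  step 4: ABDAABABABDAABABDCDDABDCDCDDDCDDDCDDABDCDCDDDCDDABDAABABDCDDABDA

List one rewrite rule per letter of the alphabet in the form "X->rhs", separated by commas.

  step 3 ⇒ step 4: DCDDDCDDABDAABABABDAABABDCDDABDC ⇒ AB·DA·AB·AB·AB·DA·AB·AB·DC·DD·AB·DC·DC·DD·DC·DD·DC·DD·AB·DC·DC·DD·DC·DD·AB·DA·AB·AB·DC·DD·AB·DA
    A ↦ DC
    B ↦ DD
    C ↦ DA
    D ↦ AB

A->DC, B->DD, C->DA, D->AB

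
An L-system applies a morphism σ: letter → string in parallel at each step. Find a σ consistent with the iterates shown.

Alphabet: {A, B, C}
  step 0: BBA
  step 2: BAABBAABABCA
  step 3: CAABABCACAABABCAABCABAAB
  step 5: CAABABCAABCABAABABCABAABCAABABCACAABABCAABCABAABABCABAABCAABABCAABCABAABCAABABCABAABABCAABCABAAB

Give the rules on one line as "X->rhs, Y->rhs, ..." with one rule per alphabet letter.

  step 2 ⇒ step 3: BAABBAABABCA ⇒ CA·AB·AB·CA·CA·AB·AB·CA·AB·CA·BA·AB
    A ↦ AB
    B ↦ CA
    C ↦ BA

A->AB, B->CA, C->BA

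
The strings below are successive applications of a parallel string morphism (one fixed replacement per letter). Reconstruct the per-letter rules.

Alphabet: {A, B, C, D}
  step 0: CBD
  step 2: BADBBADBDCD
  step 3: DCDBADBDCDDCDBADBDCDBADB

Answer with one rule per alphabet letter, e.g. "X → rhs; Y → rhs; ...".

  step 2 ⇒ step 3: BADBBADBDCD ⇒ DCD·BAD·B·DCD·DCD·BAD·B·DCD·B·AD·B
    A ↦ BAD
    B ↦ DCD
    C ↦ AD
    D ↦ B

A->BAD, B->DCD, C->AD, D->B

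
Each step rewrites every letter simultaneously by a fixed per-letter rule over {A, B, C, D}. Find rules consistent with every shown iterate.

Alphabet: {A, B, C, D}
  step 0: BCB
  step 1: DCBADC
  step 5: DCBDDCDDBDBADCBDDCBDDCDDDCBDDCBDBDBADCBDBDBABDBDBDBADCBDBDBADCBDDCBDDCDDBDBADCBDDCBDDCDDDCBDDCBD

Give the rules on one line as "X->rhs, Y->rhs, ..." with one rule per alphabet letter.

A->DD, B->DC, C->BA, D->BD

  step 0 ⇒ step 1: BCB ⇒ DC·BA·DC
    B ↦ DC
    C ↦ BA
    A ↦ DD  (constrained at step 1)
    D ↦ BD  (constrained at step 1)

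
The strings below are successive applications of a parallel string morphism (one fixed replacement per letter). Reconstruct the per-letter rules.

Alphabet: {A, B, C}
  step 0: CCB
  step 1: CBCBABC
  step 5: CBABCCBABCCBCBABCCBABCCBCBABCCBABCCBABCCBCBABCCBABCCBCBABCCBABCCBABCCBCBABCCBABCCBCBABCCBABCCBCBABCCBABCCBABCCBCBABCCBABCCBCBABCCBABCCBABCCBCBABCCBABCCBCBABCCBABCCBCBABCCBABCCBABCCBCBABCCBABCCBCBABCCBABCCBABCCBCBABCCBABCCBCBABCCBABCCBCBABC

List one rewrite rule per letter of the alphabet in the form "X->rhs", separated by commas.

A->CB, B->ABC, C->CB

  step 0 ⇒ step 1: CCB ⇒ CB·CB·ABC
    B ↦ ABC
    C ↦ CB
    A ↦ CB  (constrained at step 1)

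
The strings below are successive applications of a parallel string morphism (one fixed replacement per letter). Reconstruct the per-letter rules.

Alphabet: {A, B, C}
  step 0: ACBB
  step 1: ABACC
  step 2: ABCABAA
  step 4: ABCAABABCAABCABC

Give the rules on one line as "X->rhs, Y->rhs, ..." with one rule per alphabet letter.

  step 1 ⇒ step 2: ABACC ⇒ AB·C·AB·A·A
    A ↦ AB
    B ↦ C
    C ↦ A

A->AB, B->C, C->A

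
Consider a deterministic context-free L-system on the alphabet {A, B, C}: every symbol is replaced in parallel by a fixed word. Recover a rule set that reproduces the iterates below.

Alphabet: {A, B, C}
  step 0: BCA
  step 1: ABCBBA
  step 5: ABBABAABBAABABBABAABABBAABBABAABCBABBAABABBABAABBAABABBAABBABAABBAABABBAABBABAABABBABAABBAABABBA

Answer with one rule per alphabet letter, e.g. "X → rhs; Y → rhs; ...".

  step 0 ⇒ step 1: BCA ⇒ AB·CB·BA
    A ↦ BA
    B ↦ AB
    C ↦ CB

A->BA, B->AB, C->CB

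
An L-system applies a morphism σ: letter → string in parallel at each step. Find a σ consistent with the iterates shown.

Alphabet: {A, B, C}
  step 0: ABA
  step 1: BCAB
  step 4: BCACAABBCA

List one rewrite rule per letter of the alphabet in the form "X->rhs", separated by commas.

A->B, B->CA, C->A

  step 0 ⇒ step 1: ABA ⇒ B·CA·B
    A ↦ B
    B ↦ CA
    C ↦ A  (constrained at step 1)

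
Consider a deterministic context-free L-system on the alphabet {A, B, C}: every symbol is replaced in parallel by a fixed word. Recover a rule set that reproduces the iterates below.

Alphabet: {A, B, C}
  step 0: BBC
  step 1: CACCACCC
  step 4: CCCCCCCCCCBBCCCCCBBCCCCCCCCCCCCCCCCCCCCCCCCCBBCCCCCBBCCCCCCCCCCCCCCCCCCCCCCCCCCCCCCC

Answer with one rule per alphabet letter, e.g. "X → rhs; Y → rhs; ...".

  step 0 ⇒ step 1: BBC ⇒ CAC·CAC·CC
    B ↦ CAC
    C ↦ CC
    A ↦ BBC  (constrained at step 1)

A->BBC, B->CAC, C->CC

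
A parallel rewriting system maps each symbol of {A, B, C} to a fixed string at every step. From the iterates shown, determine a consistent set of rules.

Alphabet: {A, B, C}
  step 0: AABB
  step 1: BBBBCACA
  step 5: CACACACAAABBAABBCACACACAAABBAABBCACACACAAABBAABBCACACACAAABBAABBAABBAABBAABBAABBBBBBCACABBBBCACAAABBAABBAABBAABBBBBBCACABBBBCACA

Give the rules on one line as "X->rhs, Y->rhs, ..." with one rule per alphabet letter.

A->BB, B->CA, C->AA

  step 0 ⇒ step 1: AABB ⇒ BB·BB·CA·CA
    A ↦ BB
    B ↦ CA
    C ↦ AA  (constrained at step 1)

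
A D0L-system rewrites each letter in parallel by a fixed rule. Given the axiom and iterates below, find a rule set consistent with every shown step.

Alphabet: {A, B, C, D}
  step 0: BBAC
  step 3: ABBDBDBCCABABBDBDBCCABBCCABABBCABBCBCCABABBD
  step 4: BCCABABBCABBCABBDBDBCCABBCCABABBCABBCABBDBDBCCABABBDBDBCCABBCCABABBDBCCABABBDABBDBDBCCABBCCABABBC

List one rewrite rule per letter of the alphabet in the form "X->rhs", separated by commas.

  step 3 ⇒ step 4: ABBDBDBCCABABBDBDBCCABBCCABABBCABBCBCCABABBD ⇒ BCC·AB·AB·BC·AB·BC·AB·BD·BD·BCC·AB·BCC·AB·AB·BC·AB·BC·AB·BD·BD·BCC·AB·AB·BD·BD·BCC·AB·BCC·AB·AB·BD·BCC·AB·AB·BD·AB·BD·BD·BCC·AB·BCC·AB·AB·BC
    A ↦ BCC
    B ↦ AB
    C ↦ BD
    D ↦ BC

A->BCC, B->AB, C->BD, D->BC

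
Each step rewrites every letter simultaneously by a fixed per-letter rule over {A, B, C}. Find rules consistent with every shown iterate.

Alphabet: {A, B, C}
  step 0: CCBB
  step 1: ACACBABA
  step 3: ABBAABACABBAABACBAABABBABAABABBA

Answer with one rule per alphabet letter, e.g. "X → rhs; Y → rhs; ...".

A->AB, B->BA, C->AC

  step 0 ⇒ step 1: CCBB ⇒ AC·AC·BA·BA
    B ↦ BA
    C ↦ AC
    A ↦ AB  (constrained at step 1)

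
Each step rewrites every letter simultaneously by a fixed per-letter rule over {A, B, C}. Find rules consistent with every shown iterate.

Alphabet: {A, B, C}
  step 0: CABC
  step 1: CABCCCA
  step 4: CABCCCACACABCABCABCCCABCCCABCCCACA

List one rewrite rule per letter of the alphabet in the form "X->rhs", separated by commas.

  step 0 ⇒ step 1: CABC ⇒ CA·B·CC·CA
    A ↦ B
    B ↦ CC
    C ↦ CA

A->B, B->CC, C->CA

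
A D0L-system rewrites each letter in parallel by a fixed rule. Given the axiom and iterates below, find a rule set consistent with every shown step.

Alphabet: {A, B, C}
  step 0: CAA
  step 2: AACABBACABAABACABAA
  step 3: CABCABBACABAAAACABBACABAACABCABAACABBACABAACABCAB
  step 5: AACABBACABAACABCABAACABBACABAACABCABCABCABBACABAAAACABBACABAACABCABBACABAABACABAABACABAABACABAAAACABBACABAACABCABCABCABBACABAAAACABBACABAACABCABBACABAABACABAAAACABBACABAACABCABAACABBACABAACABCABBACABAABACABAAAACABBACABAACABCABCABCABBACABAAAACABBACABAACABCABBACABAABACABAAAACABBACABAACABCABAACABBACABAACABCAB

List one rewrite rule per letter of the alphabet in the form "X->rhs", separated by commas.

  step 2 ⇒ step 3: AACABBACABAABACABAA ⇒ CAB·CAB·BA·CAB·AA·AA·CAB·BA·CAB·AA·CAB·CAB·AA·CAB·BA·CAB·AA·CAB·CAB
    A ↦ CAB
    B ↦ AA
    C ↦ BA

A->CAB, B->AA, C->BA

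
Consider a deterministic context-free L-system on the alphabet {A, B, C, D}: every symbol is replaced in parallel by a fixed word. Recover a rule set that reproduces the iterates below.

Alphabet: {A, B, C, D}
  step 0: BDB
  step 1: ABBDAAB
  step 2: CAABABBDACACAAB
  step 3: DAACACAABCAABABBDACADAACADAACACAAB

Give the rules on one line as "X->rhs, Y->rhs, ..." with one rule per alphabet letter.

A->CA, B->AB, C->DAA, D->BDA

  step 2 ⇒ step 3: CAABABBDACACAAB ⇒ DAA·CA·CA·AB·CA·AB·AB·BDA·CA·DAA·CA·DAA·CA·CA·AB
    A ↦ CA
    B ↦ AB
    C ↦ DAA
    D ↦ BDA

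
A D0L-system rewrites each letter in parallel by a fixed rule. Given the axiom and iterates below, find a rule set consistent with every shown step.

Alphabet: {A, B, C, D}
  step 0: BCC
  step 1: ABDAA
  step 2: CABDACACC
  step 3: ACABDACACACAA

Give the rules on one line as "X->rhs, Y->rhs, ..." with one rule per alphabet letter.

  step 2 ⇒ step 3: CABDACACC ⇒ A·C·ABD·ACA·C·A·C·A·A
    A ↦ C
    B ↦ ABD
    C ↦ A
    D ↦ ACA

A->C, B->ABD, C->A, D->ACA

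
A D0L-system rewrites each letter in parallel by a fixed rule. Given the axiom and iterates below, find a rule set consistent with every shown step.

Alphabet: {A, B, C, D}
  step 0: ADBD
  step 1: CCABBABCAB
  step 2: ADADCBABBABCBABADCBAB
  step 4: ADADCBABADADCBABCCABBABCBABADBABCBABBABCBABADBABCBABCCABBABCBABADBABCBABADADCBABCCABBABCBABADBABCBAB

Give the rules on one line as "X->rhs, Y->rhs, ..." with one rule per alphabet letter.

  step 1 ⇒ step 2: CCABBABCAB ⇒ AD·AD·C·BAB·BAB·C·BAB·AD·C·BAB
    A ↦ C
    B ↦ BAB
    C ↦ AD
  step 0 ⇒ step 1: ADBD ⇒ C·CAB·BAB·CAB
    D ↦ CAB

A->C, B->BAB, C->AD, D->CAB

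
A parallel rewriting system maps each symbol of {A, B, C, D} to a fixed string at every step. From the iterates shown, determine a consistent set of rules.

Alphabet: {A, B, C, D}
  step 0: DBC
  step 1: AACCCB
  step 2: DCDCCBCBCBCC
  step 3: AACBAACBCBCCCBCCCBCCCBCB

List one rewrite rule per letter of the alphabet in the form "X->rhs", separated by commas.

A->DC, B->CC, C->CB, D->AA

  step 2 ⇒ step 3: DCDCCBCBCBCC ⇒ AA·CB·AA·CB·CB·CC·CB·CC·CB·CC·CB·CB
    B ↦ CC
    C ↦ CB
    D ↦ AA
  step 1 ⇒ step 2: AACCCB ⇒ DC·DC·CB·CB·CB·CC
    A ↦ DC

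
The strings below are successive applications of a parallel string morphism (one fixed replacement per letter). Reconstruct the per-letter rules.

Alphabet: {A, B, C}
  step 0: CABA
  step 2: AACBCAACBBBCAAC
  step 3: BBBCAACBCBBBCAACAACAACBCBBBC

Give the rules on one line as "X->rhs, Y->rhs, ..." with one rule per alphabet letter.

  step 2 ⇒ step 3: AACBCAACBBBCAAC ⇒ B·B·BC·AAC·BC·B·B·BC·AAC·AAC·AAC·BC·B·B·BC
    A ↦ B
    B ↦ AAC
    C ↦ BC

A->B, B->AAC, C->BC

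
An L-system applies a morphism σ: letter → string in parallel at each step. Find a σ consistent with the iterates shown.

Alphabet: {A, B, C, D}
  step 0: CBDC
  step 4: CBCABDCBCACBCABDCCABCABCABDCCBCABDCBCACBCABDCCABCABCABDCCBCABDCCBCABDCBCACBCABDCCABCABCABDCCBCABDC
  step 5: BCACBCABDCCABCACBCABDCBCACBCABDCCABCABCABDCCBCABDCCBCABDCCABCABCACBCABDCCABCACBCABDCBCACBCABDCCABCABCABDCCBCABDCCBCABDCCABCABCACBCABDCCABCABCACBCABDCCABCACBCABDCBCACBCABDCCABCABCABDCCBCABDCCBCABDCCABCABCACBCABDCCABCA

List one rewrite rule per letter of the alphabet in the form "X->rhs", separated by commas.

A->BDC, B->C, C->BCA, D->A

  step 4 ⇒ step 5: CBCABDCBCACBCABDCCABCABCABDCCBCABDCBCACBCABDCCABCABCABDCCBCABDCCBCABDCBCACBCABDCCABCABCABDCCBCABDC ⇒ BCA·C·BCA·BDC·C·A·BCA·C·BCA·BDC·BCA·C·BCA·BDC·C·A·BCA·BCA·BDC·C·BCA·BDC·C·BCA·BDC·C·A·BCA·BCA·C·BCA·BDC·C·A·BCA·C·BCA·BDC·BCA·C·BCA·BDC·C·A·BCA·BCA·BDC·C·BCA·BDC·C·BCA·BDC·C·A·BCA·BCA·C·BCA·BDC·C·A·BCA·BCA·C·BCA·BDC·C·A·BCA·C·BCA·BDC·BCA·C·BCA·BDC·C·A·BCA·BCA·BDC·C·BCA·BDC·C·BCA·BDC·C·A·BCA·BCA·C·BCA·BDC·C·A·BCA
    A ↦ BDC
    B ↦ C
    C ↦ BCA
    D ↦ A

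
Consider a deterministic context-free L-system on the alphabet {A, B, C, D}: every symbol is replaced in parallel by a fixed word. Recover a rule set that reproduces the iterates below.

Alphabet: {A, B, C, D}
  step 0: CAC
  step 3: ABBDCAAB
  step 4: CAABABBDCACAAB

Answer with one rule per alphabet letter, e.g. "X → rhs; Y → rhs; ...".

  step 3 ⇒ step 4: ABBDCAAB ⇒ CA·AB·AB·B·D·CA·CA·AB
    A ↦ CA
    B ↦ AB
    C ↦ D
    D ↦ B

A->CA, B->AB, C->D, D->B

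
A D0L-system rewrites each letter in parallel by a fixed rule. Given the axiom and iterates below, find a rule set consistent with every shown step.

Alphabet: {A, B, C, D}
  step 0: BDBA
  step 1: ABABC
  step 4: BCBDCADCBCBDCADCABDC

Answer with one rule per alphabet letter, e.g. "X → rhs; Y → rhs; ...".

A->BC, B->A, C->DC, D->B

  step 0 ⇒ step 1: BDBA ⇒ A·B·A·BC
    A ↦ BC
    B ↦ A
    D ↦ B
    C ↦ DC  (constrained at step 1)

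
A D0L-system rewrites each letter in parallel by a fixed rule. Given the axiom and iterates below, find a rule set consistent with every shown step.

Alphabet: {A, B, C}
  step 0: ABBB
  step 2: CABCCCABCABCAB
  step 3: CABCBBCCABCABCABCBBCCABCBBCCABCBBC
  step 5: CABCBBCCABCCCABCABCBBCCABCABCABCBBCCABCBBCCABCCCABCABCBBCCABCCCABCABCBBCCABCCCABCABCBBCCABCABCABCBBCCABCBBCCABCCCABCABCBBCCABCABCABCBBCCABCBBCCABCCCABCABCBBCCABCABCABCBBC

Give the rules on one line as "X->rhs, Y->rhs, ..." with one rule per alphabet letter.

A->CBB, B->C, C->CAB

  step 2 ⇒ step 3: CABCCCABCABCAB ⇒ CAB·CBB·C·CAB·CAB·CAB·CBB·C·CAB·CBB·C·CAB·CBB·C
    A ↦ CBB
    B ↦ C
    C ↦ CAB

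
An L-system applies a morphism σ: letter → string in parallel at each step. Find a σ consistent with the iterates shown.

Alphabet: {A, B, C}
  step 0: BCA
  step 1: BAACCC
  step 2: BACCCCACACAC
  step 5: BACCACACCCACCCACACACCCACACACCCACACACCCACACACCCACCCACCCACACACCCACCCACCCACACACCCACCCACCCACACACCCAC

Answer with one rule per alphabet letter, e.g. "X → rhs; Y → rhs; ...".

A->CC, B->BA, C->AC

  step 1 ⇒ step 2: BAACCC ⇒ BA·CC·CC·AC·AC·AC
    A ↦ CC
    B ↦ BA
    C ↦ AC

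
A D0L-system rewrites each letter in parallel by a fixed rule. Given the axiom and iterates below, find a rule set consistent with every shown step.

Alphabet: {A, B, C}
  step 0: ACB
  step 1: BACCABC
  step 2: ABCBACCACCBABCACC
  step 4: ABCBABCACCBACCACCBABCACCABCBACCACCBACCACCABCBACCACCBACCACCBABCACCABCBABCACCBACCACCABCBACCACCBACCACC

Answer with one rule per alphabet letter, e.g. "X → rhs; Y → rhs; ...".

  step 1 ⇒ step 2: BACCABC ⇒ ABC·B·ACC·ACC·B·ABC·ACC
    A ↦ B
    B ↦ ABC
    C ↦ ACC

A->B, B->ABC, C->ACC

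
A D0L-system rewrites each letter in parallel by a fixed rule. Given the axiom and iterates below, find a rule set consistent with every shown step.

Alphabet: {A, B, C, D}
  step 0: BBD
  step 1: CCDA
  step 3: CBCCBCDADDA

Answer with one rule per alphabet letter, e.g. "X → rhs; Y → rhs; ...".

A->D, B->C, C->CB, D->DA

  step 0 ⇒ step 1: BBD ⇒ C·C·DA
    B ↦ C
    D ↦ DA
    A ↦ D  (constrained at step 1)
    C ↦ CB  (constrained at step 1)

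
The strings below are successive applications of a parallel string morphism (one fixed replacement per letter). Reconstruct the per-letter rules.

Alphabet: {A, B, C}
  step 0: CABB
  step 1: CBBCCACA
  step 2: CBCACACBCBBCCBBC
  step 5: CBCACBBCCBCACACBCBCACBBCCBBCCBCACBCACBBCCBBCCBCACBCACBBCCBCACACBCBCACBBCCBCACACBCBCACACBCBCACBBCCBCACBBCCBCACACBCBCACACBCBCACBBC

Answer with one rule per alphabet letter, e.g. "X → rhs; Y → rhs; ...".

A->BC, B->CA, C->CB

  step 1 ⇒ step 2: CBBCCACA ⇒ CB·CA·CA·CB·CB·BC·CB·BC
    A ↦ BC
    B ↦ CA
    C ↦ CB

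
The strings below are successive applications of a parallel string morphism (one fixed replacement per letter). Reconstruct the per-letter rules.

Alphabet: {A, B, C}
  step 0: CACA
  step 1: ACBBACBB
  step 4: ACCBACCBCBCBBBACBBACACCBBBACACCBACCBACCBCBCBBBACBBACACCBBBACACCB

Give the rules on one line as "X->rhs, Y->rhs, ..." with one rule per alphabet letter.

  step 0 ⇒ step 1: CACA ⇒ AC·BB·AC·BB
    A ↦ BB
    C ↦ AC
    B ↦ CB  (constrained at step 1)

A->BB, B->CB, C->AC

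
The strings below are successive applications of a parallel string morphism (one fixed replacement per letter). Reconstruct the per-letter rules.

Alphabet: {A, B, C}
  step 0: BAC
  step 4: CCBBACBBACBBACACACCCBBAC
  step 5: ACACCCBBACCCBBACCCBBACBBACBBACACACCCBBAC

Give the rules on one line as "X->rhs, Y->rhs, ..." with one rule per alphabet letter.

A->BB, B->C, C->AC

  step 4 ⇒ step 5: CCBBACBBACBBACACACCCBBAC ⇒ AC·AC·C·C·BB·AC·C·C·BB·AC·C·C·BB·AC·BB·AC·BB·AC·AC·AC·C·C·BB·AC
    A ↦ BB
    B ↦ C
    C ↦ AC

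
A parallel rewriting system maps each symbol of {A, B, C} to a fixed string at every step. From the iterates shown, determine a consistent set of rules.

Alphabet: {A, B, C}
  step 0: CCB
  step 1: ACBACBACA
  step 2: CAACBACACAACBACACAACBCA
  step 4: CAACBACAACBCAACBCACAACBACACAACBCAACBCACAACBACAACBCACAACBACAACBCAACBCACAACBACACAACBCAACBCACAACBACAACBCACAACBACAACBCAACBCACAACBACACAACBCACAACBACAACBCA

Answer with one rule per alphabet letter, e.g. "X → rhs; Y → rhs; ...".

A->CA, B->ACA, C->ACB

  step 1 ⇒ step 2: ACBACBACA ⇒ CA·ACB·ACA·CA·ACB·ACA·CA·ACB·CA
    A ↦ CA
    B ↦ ACA
    C ↦ ACB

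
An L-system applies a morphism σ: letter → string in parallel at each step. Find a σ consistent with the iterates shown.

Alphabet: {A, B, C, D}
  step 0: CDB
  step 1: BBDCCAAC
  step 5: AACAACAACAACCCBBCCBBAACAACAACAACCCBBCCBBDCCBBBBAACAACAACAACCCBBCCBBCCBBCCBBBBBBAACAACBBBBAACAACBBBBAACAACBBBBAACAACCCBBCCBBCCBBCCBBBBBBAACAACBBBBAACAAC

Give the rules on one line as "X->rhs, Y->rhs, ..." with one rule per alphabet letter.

A->C, B->AAC, C->BB, D->DCC

  step 0 ⇒ step 1: CDB ⇒ BB·DCC·AAC
    B ↦ AAC
    C ↦ BB
    D ↦ DCC
    A ↦ C  (constrained at step 1)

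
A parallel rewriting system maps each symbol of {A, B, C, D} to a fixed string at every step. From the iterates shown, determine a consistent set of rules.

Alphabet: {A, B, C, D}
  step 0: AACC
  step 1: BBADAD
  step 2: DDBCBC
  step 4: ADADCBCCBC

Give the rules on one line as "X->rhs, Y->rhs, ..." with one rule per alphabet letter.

A->B, B->D, C->AD, D->C

  step 1 ⇒ step 2: BBADAD ⇒ D·D·B·C·B·C
    A ↦ B
    B ↦ D
    D ↦ C
  step 0 ⇒ step 1: AACC ⇒ B·B·AD·AD
    C ↦ AD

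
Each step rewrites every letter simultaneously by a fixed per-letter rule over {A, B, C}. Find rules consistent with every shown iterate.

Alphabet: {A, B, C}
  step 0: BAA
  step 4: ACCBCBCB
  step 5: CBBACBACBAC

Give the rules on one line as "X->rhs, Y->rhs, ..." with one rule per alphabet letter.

A->C, B->AC, C->B

  step 4 ⇒ step 5: ACCBCBCB ⇒ C·B·B·AC·B·AC·B·AC
    A ↦ C
    B ↦ AC
    C ↦ B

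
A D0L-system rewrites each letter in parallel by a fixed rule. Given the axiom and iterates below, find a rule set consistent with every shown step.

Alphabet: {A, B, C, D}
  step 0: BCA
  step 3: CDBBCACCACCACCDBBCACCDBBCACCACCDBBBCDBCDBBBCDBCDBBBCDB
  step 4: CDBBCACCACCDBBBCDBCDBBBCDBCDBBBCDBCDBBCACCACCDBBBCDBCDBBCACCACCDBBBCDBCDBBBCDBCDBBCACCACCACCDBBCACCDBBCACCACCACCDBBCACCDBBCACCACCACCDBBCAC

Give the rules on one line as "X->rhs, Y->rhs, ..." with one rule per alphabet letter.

  step 3 ⇒ step 4: CDBBCACCACCACCDBBCACCDBBCACCACCDBBBCDBCDBBBCDBCDBBBCDB ⇒ CDB·B·CAC·CAC·CDB·BB·CDB·CDB·BB·CDB·CDB·BB·CDB·CDB·B·CAC·CAC·CDB·BB·CDB·CDB·B·CAC·CAC·CDB·BB·CDB·CDB·BB·CDB·CDB·B·CAC·CAC·CAC·CDB·B·CAC·CDB·B·CAC·CAC·CAC·CDB·B·CAC·CDB·B·CAC·CAC·CAC·CDB·B·CAC
    A ↦ BB
    B ↦ CAC
    C ↦ CDB
    D ↦ B

A->BB, B->CAC, C->CDB, D->B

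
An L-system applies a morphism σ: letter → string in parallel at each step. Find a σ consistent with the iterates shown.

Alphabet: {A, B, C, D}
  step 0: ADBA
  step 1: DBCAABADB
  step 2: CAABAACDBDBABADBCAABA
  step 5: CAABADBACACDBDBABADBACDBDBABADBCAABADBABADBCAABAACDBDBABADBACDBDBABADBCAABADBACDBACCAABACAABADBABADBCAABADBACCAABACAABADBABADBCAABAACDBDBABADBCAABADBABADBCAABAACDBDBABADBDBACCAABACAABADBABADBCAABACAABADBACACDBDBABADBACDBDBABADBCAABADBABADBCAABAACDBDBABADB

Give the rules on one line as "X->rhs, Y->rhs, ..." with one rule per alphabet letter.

A->DB, B->ABA, C->AC, D->CA

  step 1 ⇒ step 2: DBCAABADB ⇒ CA·ABA·AC·DB·DB·ABA·DB·CA·ABA
    A ↦ DB
    B ↦ ABA
    C ↦ AC
    D ↦ CA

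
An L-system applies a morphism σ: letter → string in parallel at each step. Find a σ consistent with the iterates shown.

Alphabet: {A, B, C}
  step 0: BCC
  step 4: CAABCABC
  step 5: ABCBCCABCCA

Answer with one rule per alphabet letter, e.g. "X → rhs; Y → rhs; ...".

  step 4 ⇒ step 5: CAABCABC ⇒ A·BC·BC·C·A·BC·C·A
    A ↦ BC
    B ↦ C
    C ↦ A

A->BC, B->C, C->A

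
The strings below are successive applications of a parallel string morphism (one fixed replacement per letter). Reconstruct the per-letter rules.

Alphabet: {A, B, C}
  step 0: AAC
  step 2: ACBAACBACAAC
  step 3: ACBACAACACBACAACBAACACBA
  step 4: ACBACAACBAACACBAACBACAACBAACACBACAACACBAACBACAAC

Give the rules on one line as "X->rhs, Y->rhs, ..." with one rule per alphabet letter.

A->AC, B->CA, C->BA

  step 3 ⇒ step 4: ACBACAACACBACAACBAACACBA ⇒ AC·BA·CA·AC·BA·AC·AC·BA·AC·BA·CA·AC·BA·AC·AC·BA·CA·AC·AC·BA·AC·BA·CA·AC
    A ↦ AC
    B ↦ CA
    C ↦ BA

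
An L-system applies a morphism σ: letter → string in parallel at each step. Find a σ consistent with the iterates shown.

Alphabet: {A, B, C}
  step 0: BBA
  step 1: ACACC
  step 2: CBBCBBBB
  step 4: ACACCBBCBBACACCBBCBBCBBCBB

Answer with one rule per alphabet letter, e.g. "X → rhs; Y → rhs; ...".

A->C, B->AC, C->BB

  step 1 ⇒ step 2: ACACC ⇒ C·BB·C·BB·BB
    A ↦ C
    C ↦ BB
  step 0 ⇒ step 1: BBA ⇒ AC·AC·C
    B ↦ AC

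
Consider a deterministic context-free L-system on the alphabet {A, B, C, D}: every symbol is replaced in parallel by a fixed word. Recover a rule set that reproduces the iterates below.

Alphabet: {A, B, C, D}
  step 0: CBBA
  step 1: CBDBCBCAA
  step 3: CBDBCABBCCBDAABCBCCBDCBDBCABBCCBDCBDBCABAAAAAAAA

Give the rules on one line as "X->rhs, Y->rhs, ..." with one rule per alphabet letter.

A->AA, B->BC, C->CBD, D->AB

  step 0 ⇒ step 1: CBBA ⇒ CBD·BC·BC·AA
    A ↦ AA
    B ↦ BC
    C ↦ CBD
    D ↦ AB  (constrained at step 1)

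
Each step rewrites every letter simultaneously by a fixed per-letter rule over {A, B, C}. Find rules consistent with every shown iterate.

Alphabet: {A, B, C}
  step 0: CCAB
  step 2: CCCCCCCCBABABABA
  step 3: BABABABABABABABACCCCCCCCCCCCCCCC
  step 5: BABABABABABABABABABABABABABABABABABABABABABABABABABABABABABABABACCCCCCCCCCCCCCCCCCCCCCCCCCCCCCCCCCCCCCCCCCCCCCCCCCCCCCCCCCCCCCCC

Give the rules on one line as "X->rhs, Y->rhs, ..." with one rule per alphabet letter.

A->CC, B->CC, C->BA

  step 2 ⇒ step 3: CCCCCCCCBABABABA ⇒ BA·BA·BA·BA·BA·BA·BA·BA·CC·CC·CC·CC·CC·CC·CC·CC
    A ↦ CC
    B ↦ CC
    C ↦ BA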